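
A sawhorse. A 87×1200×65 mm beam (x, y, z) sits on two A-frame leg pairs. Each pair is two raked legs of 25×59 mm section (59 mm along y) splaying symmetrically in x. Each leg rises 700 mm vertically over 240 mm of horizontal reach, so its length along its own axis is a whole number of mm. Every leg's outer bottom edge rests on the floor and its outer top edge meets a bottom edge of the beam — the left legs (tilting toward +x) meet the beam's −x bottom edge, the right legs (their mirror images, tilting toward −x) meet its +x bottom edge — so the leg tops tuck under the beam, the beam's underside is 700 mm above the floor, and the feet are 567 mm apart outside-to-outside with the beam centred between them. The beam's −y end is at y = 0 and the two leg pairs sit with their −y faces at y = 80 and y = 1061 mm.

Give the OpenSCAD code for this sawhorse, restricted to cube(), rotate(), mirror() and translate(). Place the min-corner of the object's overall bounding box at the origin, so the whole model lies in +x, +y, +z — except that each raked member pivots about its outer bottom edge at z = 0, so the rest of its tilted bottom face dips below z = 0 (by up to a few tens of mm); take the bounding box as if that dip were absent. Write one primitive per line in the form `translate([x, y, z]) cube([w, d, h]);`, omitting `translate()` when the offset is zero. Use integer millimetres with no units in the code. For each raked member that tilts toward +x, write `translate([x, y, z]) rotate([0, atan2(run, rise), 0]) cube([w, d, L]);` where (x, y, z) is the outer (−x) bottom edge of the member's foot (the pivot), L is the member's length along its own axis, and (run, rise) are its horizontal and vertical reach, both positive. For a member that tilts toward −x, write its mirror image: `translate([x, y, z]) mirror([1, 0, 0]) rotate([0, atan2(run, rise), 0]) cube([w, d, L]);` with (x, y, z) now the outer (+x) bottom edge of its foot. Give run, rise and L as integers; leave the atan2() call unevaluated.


translate([240, 0, 700]) cube([87, 1200, 65]);
translate([0, 80, 0]) rotate([0, atan2(240, 700), 0]) cube([25, 59, 740]);
translate([567, 80, 0]) mirror([1, 0, 0]) rotate([0, atan2(240, 700), 0]) cube([25, 59, 740]);
translate([0, 1061, 0]) rotate([0, atan2(240, 700), 0]) cube([25, 59, 740]);
translate([567, 1061, 0]) mirror([1, 0, 0]) rotate([0, atan2(240, 700), 0]) cube([25, 59, 740]);


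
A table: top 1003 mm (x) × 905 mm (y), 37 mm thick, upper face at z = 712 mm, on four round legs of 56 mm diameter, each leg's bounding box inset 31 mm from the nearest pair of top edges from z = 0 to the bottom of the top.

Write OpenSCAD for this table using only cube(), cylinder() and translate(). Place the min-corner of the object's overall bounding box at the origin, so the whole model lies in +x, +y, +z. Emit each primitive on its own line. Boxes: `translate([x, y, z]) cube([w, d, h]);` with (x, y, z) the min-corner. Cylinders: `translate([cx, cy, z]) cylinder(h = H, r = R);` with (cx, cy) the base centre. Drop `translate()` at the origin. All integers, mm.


translate([0, 0, 675]) cube([1003, 905, 37]);
translate([59, 59, 0]) cylinder(h = 675, r = 28);
translate([944, 59, 0]) cylinder(h = 675, r = 28);
translate([59, 846, 0]) cylinder(h = 675, r = 28);
translate([944, 846, 0]) cylinder(h = 675, r = 28);


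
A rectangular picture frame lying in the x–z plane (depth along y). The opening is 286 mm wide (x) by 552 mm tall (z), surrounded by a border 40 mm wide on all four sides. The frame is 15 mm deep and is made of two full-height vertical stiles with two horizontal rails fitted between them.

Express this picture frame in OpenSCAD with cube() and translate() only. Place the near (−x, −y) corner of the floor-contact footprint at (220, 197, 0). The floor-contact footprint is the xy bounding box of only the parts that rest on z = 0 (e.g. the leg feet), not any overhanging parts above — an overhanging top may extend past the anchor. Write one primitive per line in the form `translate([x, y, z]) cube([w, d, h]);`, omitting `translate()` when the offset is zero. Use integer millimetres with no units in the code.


translate([220, 197, 0]) cube([40, 15, 632]);
translate([546, 197, 0]) cube([40, 15, 632]);
translate([260, 197, 0]) cube([286, 15, 40]);
translate([260, 197, 592]) cube([286, 15, 40]);


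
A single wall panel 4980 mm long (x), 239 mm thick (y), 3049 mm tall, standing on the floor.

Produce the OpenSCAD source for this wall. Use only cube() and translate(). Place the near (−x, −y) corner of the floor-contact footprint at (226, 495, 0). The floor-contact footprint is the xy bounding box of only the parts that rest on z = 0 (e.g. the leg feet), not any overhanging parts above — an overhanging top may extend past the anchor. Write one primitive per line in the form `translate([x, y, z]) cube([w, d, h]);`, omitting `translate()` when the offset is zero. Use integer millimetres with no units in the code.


translate([226, 495, 0]) cube([4980, 239, 3049]);


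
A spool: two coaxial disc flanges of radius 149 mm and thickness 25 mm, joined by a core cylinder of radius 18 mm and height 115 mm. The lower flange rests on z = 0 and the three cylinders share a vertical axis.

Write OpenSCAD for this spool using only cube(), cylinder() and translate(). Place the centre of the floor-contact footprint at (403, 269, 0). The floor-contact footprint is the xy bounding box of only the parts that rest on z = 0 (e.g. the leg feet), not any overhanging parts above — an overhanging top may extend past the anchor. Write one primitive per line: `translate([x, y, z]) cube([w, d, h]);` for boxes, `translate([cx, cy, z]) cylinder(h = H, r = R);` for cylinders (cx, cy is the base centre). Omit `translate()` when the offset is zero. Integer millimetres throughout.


translate([403, 269, 0]) cylinder(h = 25, r = 149);
translate([403, 269, 25]) cylinder(h = 115, r = 18);
translate([403, 269, 140]) cylinder(h = 25, r = 149);


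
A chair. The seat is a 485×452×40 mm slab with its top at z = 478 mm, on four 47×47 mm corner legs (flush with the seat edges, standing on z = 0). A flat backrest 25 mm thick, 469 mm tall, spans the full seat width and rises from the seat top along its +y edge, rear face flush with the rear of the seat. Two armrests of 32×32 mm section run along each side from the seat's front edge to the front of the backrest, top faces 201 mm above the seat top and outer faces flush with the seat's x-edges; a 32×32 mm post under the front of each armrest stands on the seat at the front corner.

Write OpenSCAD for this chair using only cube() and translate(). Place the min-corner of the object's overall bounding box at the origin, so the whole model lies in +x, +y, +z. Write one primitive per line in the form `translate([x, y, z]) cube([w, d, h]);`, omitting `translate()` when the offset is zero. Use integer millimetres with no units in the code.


// leg_h = 478 - 40 = 438
// arm post h = 201 - 32 = 169
translate([0, 0, 438]) cube([485, 452, 40]);
cube([47, 47, 438]);
translate([438, 0, 0]) cube([47, 47, 438]);
translate([0, 405, 0]) cube([47, 47, 438]);
translate([438, 405, 0]) cube([47, 47, 438]);
translate([0, 427, 478]) cube([485, 25, 469]);
translate([0, 0, 647]) cube([32, 427, 32]);
translate([453, 0, 647]) cube([32, 427, 32]);
translate([0, 0, 478]) cube([32, 32, 169]);
translate([453, 0, 478]) cube([32, 32, 169]);


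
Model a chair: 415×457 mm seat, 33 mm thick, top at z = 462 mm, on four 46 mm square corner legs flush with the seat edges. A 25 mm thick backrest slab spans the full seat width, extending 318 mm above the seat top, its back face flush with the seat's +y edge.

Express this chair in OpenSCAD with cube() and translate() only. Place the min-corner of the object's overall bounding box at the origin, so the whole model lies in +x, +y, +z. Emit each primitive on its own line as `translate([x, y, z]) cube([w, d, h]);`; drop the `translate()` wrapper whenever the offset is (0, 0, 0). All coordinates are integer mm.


translate([0, 0, 429]) cube([415, 457, 33]);
cube([46, 46, 429]);
translate([369, 0, 0]) cube([46, 46, 429]);
translate([0, 411, 0]) cube([46, 46, 429]);
translate([369, 411, 0]) cube([46, 46, 429]);
translate([0, 432, 462]) cube([415, 25, 318]);


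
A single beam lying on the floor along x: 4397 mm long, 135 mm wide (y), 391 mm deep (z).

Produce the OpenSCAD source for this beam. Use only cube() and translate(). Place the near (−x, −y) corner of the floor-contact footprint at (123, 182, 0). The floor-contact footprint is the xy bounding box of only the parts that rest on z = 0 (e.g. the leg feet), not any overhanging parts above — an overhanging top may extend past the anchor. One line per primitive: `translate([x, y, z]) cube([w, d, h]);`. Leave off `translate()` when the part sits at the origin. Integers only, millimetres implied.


translate([123, 182, 0]) cube([4397, 135, 391]);


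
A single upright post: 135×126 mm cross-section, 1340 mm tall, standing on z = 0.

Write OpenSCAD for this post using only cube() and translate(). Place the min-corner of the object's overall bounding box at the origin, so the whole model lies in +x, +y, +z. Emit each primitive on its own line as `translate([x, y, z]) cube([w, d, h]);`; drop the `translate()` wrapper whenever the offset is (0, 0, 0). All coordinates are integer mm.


cube([135, 126, 1340]);


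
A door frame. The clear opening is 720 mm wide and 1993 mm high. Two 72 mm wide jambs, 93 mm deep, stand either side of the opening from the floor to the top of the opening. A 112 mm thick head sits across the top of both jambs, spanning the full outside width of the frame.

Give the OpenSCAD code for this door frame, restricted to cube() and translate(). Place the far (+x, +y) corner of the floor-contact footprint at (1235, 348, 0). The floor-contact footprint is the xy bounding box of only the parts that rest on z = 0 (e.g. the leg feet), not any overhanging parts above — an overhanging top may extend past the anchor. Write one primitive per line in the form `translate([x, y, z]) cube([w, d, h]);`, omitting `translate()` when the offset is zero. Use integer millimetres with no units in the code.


translate([371, 255, 0]) cube([72, 93, 1993]);
translate([1163, 255, 0]) cube([72, 93, 1993]);
translate([371, 255, 1993]) cube([864, 93, 112]);


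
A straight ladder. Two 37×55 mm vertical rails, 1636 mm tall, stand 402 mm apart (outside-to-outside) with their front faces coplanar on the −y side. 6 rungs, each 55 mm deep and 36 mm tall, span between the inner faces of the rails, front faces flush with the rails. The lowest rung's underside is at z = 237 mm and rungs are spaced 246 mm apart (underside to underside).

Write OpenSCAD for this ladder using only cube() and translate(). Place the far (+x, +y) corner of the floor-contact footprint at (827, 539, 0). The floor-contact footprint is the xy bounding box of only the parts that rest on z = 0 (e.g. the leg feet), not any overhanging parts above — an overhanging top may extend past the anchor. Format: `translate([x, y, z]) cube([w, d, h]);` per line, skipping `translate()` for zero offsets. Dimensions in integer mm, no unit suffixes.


translate([425, 484, 0]) cube([37, 55, 1636]);
translate([790, 484, 0]) cube([37, 55, 1636]);
translate([462, 484, 237]) cube([328, 55, 36]);
translate([462, 484, 483]) cube([328, 55, 36]);
translate([462, 484, 729]) cube([328, 55, 36]);
translate([462, 484, 975]) cube([328, 55, 36]);
translate([462, 484, 1221]) cube([328, 55, 36]);
translate([462, 484, 1467]) cube([328, 55, 36]);


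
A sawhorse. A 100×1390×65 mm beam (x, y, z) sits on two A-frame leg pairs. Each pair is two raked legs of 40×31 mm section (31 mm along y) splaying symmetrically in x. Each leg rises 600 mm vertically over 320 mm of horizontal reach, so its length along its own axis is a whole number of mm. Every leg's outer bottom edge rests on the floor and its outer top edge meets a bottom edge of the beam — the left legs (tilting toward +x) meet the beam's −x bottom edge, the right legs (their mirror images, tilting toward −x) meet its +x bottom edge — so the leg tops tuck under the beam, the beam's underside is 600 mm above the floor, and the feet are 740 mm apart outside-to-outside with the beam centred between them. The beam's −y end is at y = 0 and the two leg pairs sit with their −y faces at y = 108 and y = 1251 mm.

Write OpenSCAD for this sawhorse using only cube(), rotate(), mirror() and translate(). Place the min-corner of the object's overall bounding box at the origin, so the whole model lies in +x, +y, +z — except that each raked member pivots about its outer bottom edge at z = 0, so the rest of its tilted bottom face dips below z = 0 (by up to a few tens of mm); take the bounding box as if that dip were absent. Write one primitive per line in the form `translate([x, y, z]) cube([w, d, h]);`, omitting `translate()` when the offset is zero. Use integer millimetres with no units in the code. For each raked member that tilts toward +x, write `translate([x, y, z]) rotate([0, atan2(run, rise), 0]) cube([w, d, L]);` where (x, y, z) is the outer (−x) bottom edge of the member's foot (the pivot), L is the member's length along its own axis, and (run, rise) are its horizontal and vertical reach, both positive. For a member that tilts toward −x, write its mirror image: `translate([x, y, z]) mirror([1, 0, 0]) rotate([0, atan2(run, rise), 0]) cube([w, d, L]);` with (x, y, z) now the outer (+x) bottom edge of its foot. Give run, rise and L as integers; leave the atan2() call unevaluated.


translate([320, 0, 600]) cube([100, 1390, 65]);
translate([0, 108, 0]) rotate([0, atan2(320, 600), 0]) cube([40, 31, 680]);
translate([740, 108, 0]) mirror([1, 0, 0]) rotate([0, atan2(320, 600), 0]) cube([40, 31, 680]);
translate([0, 1251, 0]) rotate([0, atan2(320, 600), 0]) cube([40, 31, 680]);
translate([740, 1251, 0]) mirror([1, 0, 0]) rotate([0, atan2(320, 600), 0]) cube([40, 31, 680]);


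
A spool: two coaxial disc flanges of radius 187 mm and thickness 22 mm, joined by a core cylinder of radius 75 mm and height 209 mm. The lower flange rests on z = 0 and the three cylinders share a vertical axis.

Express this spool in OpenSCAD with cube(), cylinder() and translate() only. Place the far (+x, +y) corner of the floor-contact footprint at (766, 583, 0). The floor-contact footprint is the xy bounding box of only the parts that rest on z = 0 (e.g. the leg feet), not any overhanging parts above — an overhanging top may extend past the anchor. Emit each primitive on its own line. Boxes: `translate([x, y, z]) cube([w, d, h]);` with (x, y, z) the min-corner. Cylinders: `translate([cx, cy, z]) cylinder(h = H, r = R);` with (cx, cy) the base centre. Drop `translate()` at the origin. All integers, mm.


translate([579, 396, 0]) cylinder(h = 22, r = 187);
translate([579, 396, 22]) cylinder(h = 209, r = 75);
translate([579, 396, 231]) cylinder(h = 22, r = 187);


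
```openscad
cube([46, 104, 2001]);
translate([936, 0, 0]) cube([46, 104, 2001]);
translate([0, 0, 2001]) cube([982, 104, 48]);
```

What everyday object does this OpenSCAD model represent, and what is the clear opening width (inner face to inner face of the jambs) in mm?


A door frame. The clear opening width is 890 mm.

Two 2001 mm tall posts with a header on top — a door frame. The left jamb is 46 mm wide at x = 0; the right jamb starts at x = 936. The clear opening is 936 − 46 = 890 mm.


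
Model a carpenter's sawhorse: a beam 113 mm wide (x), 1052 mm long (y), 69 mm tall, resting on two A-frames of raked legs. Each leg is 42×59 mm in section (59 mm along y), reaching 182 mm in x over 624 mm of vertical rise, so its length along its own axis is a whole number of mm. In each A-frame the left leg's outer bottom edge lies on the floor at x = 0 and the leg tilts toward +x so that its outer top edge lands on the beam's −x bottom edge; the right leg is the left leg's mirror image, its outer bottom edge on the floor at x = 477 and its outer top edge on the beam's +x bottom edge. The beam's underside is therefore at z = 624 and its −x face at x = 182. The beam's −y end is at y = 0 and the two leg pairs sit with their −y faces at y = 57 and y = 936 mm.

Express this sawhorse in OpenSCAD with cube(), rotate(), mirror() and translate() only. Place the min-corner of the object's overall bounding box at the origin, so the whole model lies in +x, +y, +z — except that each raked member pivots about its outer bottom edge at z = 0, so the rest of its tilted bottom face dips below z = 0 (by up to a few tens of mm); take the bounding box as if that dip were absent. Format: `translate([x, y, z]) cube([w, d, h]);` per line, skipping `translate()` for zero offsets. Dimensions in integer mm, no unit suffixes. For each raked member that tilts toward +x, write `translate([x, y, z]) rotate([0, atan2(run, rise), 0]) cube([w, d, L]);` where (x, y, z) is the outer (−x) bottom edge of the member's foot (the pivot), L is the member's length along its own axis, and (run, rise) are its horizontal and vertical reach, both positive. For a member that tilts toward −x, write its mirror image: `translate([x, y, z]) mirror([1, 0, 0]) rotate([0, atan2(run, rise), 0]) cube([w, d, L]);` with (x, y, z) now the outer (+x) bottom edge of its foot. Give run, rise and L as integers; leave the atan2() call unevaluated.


translate([182, 0, 624]) cube([113, 1052, 69]);
translate([0, 57, 0]) rotate([0, atan2(182, 624), 0]) cube([42, 59, 650]);
translate([477, 57, 0]) mirror([1, 0, 0]) rotate([0, atan2(182, 624), 0]) cube([42, 59, 650]);
translate([0, 936, 0]) rotate([0, atan2(182, 624), 0]) cube([42, 59, 650]);
translate([477, 936, 0]) mirror([1, 0, 0]) rotate([0, atan2(182, 624), 0]) cube([42, 59, 650]);


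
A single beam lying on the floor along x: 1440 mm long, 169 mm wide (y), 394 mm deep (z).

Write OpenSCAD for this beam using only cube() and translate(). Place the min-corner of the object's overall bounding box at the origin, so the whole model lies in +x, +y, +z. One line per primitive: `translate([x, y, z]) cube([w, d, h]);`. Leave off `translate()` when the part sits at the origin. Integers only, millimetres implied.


cube([1440, 169, 394]);


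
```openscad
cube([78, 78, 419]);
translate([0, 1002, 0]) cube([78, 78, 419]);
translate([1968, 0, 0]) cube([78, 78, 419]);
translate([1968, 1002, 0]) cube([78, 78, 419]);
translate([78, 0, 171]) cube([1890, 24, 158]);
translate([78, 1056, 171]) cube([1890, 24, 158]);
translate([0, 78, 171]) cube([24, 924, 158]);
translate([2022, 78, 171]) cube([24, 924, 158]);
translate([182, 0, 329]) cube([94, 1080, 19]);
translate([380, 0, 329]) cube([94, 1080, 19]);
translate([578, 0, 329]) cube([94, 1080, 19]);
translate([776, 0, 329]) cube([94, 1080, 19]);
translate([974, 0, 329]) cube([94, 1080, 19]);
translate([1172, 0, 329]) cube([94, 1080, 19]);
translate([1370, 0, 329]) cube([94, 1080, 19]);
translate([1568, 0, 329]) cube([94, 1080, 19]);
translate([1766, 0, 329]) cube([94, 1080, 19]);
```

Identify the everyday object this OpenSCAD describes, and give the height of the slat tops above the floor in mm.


A bed frame. The slat-top height is 348 mm.

Four posts, four rails, and a row of slats — a bed frame. Slats sit on the rails at z = 171 + 158 = 329; with slat thickness 19, the top is 348 mm.


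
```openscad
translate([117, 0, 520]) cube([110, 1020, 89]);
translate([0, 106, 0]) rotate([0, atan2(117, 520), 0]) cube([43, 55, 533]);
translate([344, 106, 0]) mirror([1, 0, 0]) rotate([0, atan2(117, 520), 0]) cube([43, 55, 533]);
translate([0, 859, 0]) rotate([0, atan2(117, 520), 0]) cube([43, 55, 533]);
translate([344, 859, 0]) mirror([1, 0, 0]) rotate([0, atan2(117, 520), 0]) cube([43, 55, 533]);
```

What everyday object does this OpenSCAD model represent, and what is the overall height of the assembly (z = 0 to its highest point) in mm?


A sawhorse. The overall height is 609 mm.

A beam across two mirrored pairs of raked legs — a sawhorse. The beam's underside is at z = 520 (matching the legs' vertical rise in atan2(117, 520)) and the beam is 89 mm tall, so its top is at 520 + 89 = 609 mm. The raked legs top out at the beam's underside, so that is the highest point.


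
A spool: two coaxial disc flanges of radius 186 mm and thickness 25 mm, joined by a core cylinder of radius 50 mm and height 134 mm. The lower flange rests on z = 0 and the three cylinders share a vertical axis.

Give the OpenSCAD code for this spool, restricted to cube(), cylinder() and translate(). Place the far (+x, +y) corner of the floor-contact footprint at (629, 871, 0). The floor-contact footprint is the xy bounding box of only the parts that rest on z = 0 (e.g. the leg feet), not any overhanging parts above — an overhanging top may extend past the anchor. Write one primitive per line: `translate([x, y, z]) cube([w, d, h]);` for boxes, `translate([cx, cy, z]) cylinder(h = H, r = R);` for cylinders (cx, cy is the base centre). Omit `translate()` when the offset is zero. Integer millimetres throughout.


translate([443, 685, 0]) cylinder(h = 25, r = 186);
translate([443, 685, 25]) cylinder(h = 134, r = 50);
translate([443, 685, 159]) cylinder(h = 25, r = 186);


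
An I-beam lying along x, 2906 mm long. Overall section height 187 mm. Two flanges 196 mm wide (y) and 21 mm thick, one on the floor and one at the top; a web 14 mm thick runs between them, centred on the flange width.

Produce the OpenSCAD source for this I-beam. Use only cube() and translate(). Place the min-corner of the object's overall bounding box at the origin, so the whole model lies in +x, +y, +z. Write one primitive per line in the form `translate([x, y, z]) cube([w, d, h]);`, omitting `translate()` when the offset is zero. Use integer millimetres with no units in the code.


cube([2906, 196, 21]);
translate([0, 91, 21]) cube([2906, 14, 145]);
translate([0, 0, 166]) cube([2906, 196, 21]);


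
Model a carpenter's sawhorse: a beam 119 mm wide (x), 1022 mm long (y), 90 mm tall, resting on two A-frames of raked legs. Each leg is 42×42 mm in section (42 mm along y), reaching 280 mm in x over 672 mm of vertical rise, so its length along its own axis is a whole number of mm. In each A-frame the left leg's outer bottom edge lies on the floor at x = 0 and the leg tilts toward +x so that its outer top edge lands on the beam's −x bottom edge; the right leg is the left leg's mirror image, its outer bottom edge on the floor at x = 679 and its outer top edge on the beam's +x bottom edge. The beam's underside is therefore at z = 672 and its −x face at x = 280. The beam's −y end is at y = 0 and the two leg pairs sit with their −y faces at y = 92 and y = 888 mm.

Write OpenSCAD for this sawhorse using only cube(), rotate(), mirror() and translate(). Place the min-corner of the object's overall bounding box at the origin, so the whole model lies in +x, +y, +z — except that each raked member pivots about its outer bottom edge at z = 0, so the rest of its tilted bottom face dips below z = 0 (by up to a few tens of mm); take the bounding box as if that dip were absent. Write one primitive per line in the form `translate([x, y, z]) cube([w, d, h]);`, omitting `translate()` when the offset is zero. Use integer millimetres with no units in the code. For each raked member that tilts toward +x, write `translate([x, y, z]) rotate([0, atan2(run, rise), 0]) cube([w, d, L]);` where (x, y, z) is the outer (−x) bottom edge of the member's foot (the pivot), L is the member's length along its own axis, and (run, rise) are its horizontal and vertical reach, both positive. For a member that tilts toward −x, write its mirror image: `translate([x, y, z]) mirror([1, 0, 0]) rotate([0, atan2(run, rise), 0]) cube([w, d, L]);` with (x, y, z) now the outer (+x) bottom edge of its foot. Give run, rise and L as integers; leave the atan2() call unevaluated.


translate([280, 0, 672]) cube([119, 1022, 90]);
translate([0, 92, 0]) rotate([0, atan2(280, 672), 0]) cube([42, 42, 728]);
translate([679, 92, 0]) mirror([1, 0, 0]) rotate([0, atan2(280, 672), 0]) cube([42, 42, 728]);
translate([0, 888, 0]) rotate([0, atan2(280, 672), 0]) cube([42, 42, 728]);
translate([679, 888, 0]) mirror([1, 0, 0]) rotate([0, atan2(280, 672), 0]) cube([42, 42, 728]);


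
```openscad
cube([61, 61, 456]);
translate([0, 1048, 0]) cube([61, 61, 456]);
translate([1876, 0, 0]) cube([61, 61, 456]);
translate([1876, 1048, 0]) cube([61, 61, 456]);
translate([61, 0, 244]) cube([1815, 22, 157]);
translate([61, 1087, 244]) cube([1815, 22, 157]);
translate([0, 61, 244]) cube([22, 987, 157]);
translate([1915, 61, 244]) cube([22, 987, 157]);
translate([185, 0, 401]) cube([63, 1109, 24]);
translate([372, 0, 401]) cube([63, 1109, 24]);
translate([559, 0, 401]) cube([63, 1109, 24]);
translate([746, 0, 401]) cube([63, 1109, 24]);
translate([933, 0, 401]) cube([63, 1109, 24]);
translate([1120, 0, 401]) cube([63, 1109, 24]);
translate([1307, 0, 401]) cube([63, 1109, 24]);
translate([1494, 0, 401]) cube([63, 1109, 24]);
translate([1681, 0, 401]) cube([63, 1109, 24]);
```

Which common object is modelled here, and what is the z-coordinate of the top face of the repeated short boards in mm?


A bed frame. The slat-top height is 425 mm.

Four posts, four rails, and a row of slats — a bed frame. Slats sit on the rails at z = 244 + 157 = 401; with slat thickness 24, the top is 425 mm.


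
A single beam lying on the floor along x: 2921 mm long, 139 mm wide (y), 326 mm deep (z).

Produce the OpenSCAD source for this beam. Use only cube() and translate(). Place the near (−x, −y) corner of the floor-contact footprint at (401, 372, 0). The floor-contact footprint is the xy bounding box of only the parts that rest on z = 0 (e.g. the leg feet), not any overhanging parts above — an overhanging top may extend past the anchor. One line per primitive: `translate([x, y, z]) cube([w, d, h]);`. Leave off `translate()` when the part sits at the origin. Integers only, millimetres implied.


translate([401, 372, 0]) cube([2921, 139, 326]);


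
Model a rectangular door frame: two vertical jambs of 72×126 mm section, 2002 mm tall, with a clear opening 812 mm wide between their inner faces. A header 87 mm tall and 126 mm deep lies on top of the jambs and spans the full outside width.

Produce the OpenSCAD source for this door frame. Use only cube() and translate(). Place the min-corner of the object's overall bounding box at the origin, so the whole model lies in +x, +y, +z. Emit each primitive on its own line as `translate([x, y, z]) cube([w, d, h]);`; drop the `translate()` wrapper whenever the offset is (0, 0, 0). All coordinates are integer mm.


cube([72, 126, 2002]);
translate([884, 0, 0]) cube([72, 126, 2002]);
translate([0, 0, 2002]) cube([956, 126, 87]);


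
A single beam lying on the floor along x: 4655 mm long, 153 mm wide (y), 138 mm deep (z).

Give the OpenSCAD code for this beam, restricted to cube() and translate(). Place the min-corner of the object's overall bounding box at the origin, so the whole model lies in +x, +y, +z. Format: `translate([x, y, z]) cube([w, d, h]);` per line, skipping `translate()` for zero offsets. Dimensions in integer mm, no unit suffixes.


cube([4655, 153, 138]);


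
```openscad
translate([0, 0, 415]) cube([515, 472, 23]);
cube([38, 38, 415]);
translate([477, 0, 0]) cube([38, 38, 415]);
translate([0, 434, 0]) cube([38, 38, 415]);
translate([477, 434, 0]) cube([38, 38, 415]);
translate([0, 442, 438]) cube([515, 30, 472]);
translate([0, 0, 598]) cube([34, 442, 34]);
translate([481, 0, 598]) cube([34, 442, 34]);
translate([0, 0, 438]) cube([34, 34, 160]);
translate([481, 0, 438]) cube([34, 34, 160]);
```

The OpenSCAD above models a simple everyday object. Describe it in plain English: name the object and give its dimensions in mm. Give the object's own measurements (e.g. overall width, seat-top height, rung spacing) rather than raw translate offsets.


A chair. The seat is a 515×472×23 mm slab with its top at z = 438 mm, on four 38×38 mm corner legs (flush with the seat edges, standing on z = 0). A flat backrest 30 mm thick, 472 mm tall, spans the full seat width and rises from the seat top along its +y edge, rear face flush with the rear of the seat. Two armrests of 34×34 mm section run along each side from the seat's front edge to the front of the backrest, top faces 194 mm above the seat top and outer faces flush with the seat's x-edges; a 34×34 mm post under the front of each armrest stands on the seat at the front corner.


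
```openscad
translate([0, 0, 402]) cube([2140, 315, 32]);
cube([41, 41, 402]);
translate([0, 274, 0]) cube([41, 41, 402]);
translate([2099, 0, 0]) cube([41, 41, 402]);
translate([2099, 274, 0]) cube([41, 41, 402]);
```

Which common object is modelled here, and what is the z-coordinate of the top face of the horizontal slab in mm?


A bench. The seat-top height is 434 mm.

A long slab on four corner posts — a bench. The slab sits at z = 402 with thickness 32, so the top is 402 + 32 = 434 mm.


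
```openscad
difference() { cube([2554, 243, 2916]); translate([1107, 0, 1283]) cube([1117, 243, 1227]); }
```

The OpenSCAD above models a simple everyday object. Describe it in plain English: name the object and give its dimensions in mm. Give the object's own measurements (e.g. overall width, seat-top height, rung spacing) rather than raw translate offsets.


A wall 2554 mm long (x), 243 mm thick (y), 2916 mm tall, with a rectangular window opening cut through it. The opening is 1117 mm wide and 1227 mm tall; its sill is at z = 1283 mm and its near (−x) edge is 1107 mm from the wall's −x end. The opening passes through the full wall thickness.


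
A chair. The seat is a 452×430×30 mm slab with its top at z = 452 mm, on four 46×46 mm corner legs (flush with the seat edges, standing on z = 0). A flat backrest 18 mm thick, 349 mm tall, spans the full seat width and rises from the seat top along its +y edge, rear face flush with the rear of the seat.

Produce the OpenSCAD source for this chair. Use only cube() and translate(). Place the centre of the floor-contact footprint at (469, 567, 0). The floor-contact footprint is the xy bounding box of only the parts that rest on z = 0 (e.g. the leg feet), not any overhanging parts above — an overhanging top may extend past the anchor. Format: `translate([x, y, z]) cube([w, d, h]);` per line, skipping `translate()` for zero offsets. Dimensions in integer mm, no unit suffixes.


translate([243, 352, 422]) cube([452, 430, 30]);
translate([243, 352, 0]) cube([46, 46, 422]);
translate([649, 352, 0]) cube([46, 46, 422]);
translate([243, 736, 0]) cube([46, 46, 422]);
translate([649, 736, 0]) cube([46, 46, 422]);
translate([243, 764, 452]) cube([452, 18, 349]);


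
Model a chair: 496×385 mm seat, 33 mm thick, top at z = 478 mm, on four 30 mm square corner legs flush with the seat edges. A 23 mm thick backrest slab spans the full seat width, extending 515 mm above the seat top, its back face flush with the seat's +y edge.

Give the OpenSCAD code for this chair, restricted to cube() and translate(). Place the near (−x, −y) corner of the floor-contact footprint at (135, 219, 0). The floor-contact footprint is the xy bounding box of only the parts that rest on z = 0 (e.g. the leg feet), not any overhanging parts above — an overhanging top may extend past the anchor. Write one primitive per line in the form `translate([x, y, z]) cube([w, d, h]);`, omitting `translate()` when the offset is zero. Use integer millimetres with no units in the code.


translate([135, 219, 445]) cube([496, 385, 33]);
translate([135, 219, 0]) cube([30, 30, 445]);
translate([601, 219, 0]) cube([30, 30, 445]);
translate([135, 574, 0]) cube([30, 30, 445]);
translate([601, 574, 0]) cube([30, 30, 445]);
translate([135, 581, 478]) cube([496, 23, 515]);


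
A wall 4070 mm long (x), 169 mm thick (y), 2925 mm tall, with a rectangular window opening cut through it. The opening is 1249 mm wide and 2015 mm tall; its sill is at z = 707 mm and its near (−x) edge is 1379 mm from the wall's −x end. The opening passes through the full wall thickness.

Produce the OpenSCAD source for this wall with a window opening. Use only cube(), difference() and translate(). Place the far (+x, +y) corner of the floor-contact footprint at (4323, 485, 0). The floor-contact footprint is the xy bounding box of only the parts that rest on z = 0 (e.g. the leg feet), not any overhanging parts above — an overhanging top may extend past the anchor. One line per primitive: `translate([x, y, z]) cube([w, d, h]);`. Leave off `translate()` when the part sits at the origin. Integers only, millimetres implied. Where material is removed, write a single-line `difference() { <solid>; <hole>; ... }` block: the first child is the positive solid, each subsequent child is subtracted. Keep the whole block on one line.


difference() { translate([253, 316, 0]) cube([4070, 169, 2925]); translate([1632, 316, 707]) cube([1249, 169, 2015]); }


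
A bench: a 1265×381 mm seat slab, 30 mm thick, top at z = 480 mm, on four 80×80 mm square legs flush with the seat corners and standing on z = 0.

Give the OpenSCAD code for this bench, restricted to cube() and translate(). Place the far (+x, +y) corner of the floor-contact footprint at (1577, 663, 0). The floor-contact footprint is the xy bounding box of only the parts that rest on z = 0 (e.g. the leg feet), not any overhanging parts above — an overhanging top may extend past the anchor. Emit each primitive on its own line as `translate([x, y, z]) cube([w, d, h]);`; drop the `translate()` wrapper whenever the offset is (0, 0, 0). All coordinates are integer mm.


translate([312, 282, 450]) cube([1265, 381, 30]);
translate([312, 282, 0]) cube([80, 80, 450]);
translate([312, 583, 0]) cube([80, 80, 450]);
translate([1497, 282, 0]) cube([80, 80, 450]);
translate([1497, 583, 0]) cube([80, 80, 450]);


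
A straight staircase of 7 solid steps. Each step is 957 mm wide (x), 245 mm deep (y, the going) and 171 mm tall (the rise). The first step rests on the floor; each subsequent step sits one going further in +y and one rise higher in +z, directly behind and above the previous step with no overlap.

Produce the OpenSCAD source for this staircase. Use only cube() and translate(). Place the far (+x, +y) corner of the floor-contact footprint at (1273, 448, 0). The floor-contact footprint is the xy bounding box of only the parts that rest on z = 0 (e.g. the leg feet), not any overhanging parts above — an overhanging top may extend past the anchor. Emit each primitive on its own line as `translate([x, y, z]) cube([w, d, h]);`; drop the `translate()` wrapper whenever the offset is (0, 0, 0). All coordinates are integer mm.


translate([316, 203, 0]) cube([957, 245, 171]);
translate([316, 448, 171]) cube([957, 245, 171]);
translate([316, 693, 342]) cube([957, 245, 171]);
translate([316, 938, 513]) cube([957, 245, 171]);
translate([316, 1183, 684]) cube([957, 245, 171]);
translate([316, 1428, 855]) cube([957, 245, 171]);
translate([316, 1673, 1026]) cube([957, 245, 171]);


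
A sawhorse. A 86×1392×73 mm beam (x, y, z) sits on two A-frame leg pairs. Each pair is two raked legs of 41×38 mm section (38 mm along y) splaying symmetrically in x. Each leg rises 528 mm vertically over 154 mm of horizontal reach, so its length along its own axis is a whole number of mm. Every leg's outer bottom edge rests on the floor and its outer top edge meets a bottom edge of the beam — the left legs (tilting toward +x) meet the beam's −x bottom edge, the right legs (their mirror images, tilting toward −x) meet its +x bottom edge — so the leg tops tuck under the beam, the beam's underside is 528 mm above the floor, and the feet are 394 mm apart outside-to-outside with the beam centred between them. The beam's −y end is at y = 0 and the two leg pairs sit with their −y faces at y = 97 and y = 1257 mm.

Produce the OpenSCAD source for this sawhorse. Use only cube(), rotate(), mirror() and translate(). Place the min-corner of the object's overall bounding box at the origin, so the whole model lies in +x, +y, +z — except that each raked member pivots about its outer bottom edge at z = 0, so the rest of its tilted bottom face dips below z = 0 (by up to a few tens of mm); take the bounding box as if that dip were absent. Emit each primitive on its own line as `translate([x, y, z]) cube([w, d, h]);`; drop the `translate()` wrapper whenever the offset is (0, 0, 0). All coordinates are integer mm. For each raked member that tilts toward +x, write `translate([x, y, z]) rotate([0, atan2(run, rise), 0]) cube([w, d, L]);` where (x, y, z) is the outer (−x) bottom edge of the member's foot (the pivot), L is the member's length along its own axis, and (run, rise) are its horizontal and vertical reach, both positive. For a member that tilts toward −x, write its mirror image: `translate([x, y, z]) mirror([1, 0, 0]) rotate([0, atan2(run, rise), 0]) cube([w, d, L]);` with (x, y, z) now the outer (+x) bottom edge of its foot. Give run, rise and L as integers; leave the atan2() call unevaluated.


translate([154, 0, 528]) cube([86, 1392, 73]);
translate([0, 97, 0]) rotate([0, atan2(154, 528), 0]) cube([41, 38, 550]);
translate([394, 97, 0]) mirror([1, 0, 0]) rotate([0, atan2(154, 528), 0]) cube([41, 38, 550]);
translate([0, 1257, 0]) rotate([0, atan2(154, 528), 0]) cube([41, 38, 550]);
translate([394, 1257, 0]) mirror([1, 0, 0]) rotate([0, atan2(154, 528), 0]) cube([41, 38, 550]);


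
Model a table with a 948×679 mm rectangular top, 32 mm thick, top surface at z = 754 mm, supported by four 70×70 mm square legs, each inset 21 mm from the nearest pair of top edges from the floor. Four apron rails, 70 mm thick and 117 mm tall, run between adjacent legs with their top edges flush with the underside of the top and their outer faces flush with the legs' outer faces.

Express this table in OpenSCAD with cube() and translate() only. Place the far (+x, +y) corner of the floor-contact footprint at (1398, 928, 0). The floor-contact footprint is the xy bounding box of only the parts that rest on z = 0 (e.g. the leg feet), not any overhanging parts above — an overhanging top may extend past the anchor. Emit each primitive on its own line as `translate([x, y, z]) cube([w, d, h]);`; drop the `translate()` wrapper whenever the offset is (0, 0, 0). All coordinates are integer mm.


translate([471, 270, 722]) cube([948, 679, 32]);
translate([492, 291, 0]) cube([70, 70, 722]);
translate([1328, 291, 0]) cube([70, 70, 722]);
translate([492, 858, 0]) cube([70, 70, 722]);
translate([1328, 858, 0]) cube([70, 70, 722]);
translate([562, 291, 605]) cube([766, 70, 117]);
translate([562, 858, 605]) cube([766, 70, 117]);
translate([492, 361, 605]) cube([70, 497, 117]);
translate([1328, 361, 605]) cube([70, 497, 117]);


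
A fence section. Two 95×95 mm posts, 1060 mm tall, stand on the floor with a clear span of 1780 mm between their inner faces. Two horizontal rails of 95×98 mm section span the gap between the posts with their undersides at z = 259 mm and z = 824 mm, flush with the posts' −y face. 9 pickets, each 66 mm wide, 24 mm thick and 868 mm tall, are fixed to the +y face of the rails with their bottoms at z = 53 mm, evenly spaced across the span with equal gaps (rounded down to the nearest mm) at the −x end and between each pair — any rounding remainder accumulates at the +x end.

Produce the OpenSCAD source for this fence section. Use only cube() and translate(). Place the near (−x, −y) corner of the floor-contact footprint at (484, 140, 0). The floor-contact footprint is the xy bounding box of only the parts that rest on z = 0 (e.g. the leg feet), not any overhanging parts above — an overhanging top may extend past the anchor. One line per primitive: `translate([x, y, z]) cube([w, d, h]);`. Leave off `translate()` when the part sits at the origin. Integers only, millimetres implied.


translate([484, 140, 0]) cube([95, 95, 1060]);
translate([2359, 140, 0]) cube([95, 95, 1060]);
translate([579, 140, 259]) cube([1780, 95, 98]);
translate([579, 140, 824]) cube([1780, 95, 98]);
translate([697, 235, 53]) cube([66, 24, 868]);
translate([881, 235, 53]) cube([66, 24, 868]);
translate([1065, 235, 53]) cube([66, 24, 868]);
translate([1249, 235, 53]) cube([66, 24, 868]);
translate([1433, 235, 53]) cube([66, 24, 868]);
translate([1617, 235, 53]) cube([66, 24, 868]);
translate([1801, 235, 53]) cube([66, 24, 868]);
translate([1985, 235, 53]) cube([66, 24, 868]);
translate([2169, 235, 53]) cube([66, 24, 868]);
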